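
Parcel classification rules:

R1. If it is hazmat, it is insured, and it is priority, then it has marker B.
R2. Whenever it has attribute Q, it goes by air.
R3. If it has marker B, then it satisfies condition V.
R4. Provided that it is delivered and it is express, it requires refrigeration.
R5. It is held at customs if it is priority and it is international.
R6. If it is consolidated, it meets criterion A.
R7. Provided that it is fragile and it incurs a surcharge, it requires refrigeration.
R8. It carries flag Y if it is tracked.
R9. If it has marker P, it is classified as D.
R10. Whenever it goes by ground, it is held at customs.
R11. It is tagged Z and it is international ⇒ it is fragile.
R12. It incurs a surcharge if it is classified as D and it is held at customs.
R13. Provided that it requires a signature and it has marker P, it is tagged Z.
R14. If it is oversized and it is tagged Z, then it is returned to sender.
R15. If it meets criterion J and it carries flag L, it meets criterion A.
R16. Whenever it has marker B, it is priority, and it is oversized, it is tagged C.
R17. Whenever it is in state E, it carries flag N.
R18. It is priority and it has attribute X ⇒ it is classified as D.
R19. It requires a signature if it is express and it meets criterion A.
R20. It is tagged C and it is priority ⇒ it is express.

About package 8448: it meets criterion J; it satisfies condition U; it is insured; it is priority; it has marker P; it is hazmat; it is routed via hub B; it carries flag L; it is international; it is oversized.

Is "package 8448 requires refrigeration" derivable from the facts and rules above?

Yes

By R1 (it is hazmat, it is insured, it is priority): it has marker B.
By R5 (it is priority, it is international): it is held at customs.
By R9 (it has marker P): it is classified as D.
By R12 (it is classified as D, it is held at customs): it incurs a surcharge.
By R15 (it meets criterion J, it carries flag L): it meets criterion A.
By R16 (it has marker B, it is priority, it is oversized): it is tagged C.
By R20 (it is tagged C, it is priority): it is express.
By R19 (it is express, it meets criterion A): it requires a signature.
By R13 (it requires a signature, it has marker P): it is tagged Z.
By R11 (it is tagged Z, it is international): it is fragile.
By R7 (it is fragile, it incurs a surcharge): it requires refrigeration.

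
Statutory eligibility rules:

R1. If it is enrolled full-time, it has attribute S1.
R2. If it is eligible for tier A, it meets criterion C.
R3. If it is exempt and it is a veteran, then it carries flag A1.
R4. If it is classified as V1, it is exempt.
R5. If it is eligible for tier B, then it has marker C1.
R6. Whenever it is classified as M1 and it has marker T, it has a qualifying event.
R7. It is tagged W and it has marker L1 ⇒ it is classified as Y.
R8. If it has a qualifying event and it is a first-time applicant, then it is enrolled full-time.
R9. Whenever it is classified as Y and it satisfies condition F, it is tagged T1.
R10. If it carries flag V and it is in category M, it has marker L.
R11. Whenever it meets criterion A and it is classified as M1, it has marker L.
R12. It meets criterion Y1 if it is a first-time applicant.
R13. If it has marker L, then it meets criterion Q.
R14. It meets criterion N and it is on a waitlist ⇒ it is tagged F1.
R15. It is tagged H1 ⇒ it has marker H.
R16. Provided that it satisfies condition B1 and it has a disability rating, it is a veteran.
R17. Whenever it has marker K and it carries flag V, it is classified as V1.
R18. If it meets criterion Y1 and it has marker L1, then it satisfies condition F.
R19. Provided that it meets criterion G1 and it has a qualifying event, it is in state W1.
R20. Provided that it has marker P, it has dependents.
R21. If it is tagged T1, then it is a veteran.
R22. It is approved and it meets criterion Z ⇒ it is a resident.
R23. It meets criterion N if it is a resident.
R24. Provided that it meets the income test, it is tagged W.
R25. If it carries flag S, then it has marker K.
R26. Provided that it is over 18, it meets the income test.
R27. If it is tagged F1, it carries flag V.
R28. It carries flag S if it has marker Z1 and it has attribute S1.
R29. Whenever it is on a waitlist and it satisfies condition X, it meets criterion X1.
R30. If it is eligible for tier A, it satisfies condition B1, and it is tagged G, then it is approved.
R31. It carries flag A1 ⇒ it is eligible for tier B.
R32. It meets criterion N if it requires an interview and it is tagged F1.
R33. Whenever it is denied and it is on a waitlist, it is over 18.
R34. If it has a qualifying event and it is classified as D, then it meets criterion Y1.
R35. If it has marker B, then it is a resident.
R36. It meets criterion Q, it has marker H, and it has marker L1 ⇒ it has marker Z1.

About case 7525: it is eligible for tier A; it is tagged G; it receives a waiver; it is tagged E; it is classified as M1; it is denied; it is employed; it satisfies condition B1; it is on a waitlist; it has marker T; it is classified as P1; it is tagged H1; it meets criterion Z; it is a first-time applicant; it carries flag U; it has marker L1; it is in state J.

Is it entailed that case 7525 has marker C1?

Forward chaining from the given facts derives: meets criterion C, has a qualifying event, is enrolled full-time, meets criterion Y1, has marker H, satisfies condition F, is approved, is over 18, has attribute S1, is a resident, meets criterion N, meets the income test, is tagged F1, is tagged W, carries flag V, is classified as Y, is tagged T1, is a veteran.
The only rule concluding "it has marker C1" is R5, which needs "it is eligible for tier B"; that is never established.

No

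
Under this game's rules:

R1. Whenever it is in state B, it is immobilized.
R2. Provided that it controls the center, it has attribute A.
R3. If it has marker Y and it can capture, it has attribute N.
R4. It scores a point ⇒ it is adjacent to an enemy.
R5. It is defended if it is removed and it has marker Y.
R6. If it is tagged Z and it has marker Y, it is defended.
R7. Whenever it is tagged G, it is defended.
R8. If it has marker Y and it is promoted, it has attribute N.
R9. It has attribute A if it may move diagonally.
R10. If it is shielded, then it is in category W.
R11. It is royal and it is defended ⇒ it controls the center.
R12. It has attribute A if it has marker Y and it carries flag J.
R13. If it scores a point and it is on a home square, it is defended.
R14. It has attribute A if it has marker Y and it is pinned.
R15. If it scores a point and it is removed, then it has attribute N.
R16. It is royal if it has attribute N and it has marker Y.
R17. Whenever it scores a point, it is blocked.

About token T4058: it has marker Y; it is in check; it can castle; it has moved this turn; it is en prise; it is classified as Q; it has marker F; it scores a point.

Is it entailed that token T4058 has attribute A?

Forward chaining from the given facts derives: is adjacent to an enemy, is blocked.
Rules concluding "it has attribute A": R2 needs "it controls the center"; R9 needs "it may move diagonally"; R12 needs "it carries flag J"; R14 needs "it is pinned" — none of these are established.

No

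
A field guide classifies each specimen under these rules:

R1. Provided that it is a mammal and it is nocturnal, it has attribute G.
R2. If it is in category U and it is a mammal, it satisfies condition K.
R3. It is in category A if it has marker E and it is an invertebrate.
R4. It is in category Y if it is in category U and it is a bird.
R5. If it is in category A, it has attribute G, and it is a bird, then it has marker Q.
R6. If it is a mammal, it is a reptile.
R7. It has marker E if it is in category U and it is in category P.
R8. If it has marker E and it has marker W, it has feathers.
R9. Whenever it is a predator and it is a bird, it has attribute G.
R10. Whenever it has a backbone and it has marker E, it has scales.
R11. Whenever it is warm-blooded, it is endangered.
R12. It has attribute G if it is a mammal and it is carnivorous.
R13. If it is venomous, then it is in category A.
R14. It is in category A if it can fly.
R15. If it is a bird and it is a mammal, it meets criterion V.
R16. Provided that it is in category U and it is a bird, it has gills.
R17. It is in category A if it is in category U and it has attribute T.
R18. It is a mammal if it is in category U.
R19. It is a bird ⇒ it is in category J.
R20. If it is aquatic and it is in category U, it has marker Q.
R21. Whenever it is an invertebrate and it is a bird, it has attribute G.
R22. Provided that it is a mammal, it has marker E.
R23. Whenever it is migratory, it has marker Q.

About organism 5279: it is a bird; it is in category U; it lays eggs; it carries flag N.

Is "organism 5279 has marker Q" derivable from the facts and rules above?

No

Forward chaining from the given facts derives: is in category Y, has gills, is a mammal, is in category J, has marker E, satisfies condition K, is a reptile, meets criterion V.
Rules concluding "it has marker Q": R5 needs "it is in category A"; R20 needs "it is aquatic"; R23 needs "it is migratory" — none of these are established.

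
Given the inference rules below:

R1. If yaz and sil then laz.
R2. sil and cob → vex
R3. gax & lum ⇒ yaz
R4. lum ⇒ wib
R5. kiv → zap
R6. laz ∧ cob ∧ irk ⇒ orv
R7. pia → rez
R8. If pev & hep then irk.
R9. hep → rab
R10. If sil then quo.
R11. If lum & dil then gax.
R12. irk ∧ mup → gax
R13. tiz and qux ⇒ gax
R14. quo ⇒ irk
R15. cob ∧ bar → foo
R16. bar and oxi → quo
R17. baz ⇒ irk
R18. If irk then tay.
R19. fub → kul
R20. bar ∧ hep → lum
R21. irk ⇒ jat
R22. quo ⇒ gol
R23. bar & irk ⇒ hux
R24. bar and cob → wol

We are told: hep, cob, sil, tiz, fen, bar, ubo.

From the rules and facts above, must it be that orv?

No

Forward chaining from the given facts derives: vex, rab, quo, irk, foo, tay, lum, jat, gol, hux, wol, wib.
The only rule concluding orv is R6, which needs laz; that is never established.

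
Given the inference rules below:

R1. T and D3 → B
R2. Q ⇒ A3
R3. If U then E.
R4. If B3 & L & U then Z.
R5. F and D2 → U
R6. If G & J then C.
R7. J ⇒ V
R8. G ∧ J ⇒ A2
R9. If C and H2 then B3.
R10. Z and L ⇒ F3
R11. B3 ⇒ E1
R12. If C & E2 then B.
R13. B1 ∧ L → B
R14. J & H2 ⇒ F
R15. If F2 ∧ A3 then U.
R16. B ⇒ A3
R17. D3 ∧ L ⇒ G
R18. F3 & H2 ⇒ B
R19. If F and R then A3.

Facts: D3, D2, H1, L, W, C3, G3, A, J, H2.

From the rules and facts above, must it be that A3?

Yes

F  (by R14: J, H2)
G  (by R17: D3, L)
U  (by R5: F, D2)
C  (by R6: G, J)
B3  (by R9: C, H2)
Z  (by R4: B3, L, U)
F3  (by R10: Z, L)
B  (by R18: F3, H2)
A3  (by R16: B)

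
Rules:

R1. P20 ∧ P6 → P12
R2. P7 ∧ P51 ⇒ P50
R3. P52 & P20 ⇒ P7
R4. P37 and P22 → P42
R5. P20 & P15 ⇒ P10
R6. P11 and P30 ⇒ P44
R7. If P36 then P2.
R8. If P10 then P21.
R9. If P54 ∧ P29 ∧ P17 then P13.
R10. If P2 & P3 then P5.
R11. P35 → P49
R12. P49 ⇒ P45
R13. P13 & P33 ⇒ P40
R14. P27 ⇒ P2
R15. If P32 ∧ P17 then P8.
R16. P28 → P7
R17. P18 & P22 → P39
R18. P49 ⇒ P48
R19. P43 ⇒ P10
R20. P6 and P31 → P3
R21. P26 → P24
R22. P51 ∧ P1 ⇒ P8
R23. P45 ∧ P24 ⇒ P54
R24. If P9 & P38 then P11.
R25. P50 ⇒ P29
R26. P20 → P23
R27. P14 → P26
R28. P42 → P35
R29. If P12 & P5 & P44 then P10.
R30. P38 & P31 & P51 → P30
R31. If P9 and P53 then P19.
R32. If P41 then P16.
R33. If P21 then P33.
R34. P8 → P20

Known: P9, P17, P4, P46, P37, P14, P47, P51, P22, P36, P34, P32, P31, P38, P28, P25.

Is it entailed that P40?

No

Forward chaining from the given facts derives: P42, P2, P8, P7, P11, P26, P35, P30, P20, P50, P44, P49, P45, P48, P24, P54, P29, P23, P13.
The only rule concluding P40 is R13, which needs P33; that is never established.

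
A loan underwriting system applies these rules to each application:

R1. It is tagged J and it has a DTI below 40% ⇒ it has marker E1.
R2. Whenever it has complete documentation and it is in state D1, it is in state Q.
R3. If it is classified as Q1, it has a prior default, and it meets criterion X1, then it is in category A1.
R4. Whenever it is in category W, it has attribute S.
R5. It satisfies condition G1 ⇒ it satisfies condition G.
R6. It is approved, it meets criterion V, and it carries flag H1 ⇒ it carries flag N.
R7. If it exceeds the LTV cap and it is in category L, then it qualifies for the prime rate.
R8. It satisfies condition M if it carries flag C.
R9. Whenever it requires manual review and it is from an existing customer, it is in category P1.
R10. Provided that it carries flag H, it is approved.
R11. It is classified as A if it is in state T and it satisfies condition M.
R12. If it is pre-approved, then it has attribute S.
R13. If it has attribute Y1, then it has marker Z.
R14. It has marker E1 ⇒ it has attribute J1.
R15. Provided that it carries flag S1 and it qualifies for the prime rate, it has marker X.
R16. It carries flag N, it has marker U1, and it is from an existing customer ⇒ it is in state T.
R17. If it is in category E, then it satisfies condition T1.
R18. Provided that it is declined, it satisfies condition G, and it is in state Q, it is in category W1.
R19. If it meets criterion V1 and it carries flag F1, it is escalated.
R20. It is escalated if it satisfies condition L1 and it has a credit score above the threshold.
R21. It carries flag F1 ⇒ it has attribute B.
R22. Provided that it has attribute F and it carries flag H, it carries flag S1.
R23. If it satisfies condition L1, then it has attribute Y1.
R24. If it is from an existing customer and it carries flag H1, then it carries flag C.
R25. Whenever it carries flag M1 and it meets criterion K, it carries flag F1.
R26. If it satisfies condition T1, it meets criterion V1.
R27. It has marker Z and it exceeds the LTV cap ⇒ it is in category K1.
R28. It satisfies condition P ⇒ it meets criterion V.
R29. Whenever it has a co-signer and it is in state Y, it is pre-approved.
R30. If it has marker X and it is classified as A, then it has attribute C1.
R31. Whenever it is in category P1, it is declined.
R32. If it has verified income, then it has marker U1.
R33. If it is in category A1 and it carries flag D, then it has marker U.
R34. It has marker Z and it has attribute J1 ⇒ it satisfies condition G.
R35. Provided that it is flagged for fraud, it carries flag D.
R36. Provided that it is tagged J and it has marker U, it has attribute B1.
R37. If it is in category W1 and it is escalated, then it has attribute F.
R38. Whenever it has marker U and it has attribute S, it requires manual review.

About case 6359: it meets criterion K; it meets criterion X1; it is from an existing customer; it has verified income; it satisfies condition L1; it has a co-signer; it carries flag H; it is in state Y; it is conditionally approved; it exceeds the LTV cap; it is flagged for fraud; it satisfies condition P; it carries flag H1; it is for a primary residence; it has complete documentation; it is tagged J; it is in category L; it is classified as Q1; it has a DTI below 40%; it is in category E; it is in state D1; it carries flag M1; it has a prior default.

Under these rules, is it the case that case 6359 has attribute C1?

By R1 (it is tagged J, it has a DTI below 40%): it has marker E1.
By R2 (it has complete documentation, it is in state D1): it is in state Q.
By R3 (it is classified as Q1, it has a prior default, it meets criterion X1): it is in category A1.
By R7 (it exceeds the LTV cap, it is in category L): it qualifies for the prime rate.
By R10 (it carries flag H): it is approved.
By R14 (it has marker E1): it has attribute J1.
By R17 (it is in category E): it satisfies condition T1.
By R23 (it satisfies condition L1): it has attribute Y1.
By R24 (it is from an existing customer, it carries flag H1): it carries flag C.
By R25 (it carries flag M1, it meets criterion K): it carries flag F1.
By R26 (it satisfies condition T1): it meets criterion V1.
By R28 (it satisfies condition P): it meets criterion V.
By R29 (it has a co-signer, it is in state Y): it is pre-approved.
By R32 (it has verified income): it has marker U1.
By R35 (it is flagged for fraud): it carries flag D.
By R6 (it is approved, it meets criterion V, it carries flag H1): it carries flag N.
By R8 (it carries flag C): it satisfies condition M.
By R12 (it is pre-approved): it has attribute S.
By R13 (it has attribute Y1): it has marker Z.
By R16 (it carries flag N, it has marker U1, it is from an existing customer): it is in state T.
By R19 (it meets criterion V1, it carries flag F1): it is escalated.
By R33 (it is in category A1, it carries flag D): it has marker U.
By R34 (it has marker Z, it has attribute J1): it satisfies condition G.
By R38 (it has marker U, it has attribute S): it requires manual review.
By R9 (it requires manual review, it is from an existing customer): it is in category P1.
By R11 (it is in state T, it satisfies condition M): it is classified as A.
By R31 (it is in category P1): it is declined.
By R18 (it is declined, it satisfies condition G, it is in state Q): it is in category W1.
By R37 (it is in category W1, it is escalated): it has attribute F.
By R22 (it has attribute F, it carries flag H): it carries flag S1.
By R15 (it carries flag S1, it qualifies for the prime rate): it has marker X.
By R30 (it has marker X, it is classified as A): it has attribute C1.

Yes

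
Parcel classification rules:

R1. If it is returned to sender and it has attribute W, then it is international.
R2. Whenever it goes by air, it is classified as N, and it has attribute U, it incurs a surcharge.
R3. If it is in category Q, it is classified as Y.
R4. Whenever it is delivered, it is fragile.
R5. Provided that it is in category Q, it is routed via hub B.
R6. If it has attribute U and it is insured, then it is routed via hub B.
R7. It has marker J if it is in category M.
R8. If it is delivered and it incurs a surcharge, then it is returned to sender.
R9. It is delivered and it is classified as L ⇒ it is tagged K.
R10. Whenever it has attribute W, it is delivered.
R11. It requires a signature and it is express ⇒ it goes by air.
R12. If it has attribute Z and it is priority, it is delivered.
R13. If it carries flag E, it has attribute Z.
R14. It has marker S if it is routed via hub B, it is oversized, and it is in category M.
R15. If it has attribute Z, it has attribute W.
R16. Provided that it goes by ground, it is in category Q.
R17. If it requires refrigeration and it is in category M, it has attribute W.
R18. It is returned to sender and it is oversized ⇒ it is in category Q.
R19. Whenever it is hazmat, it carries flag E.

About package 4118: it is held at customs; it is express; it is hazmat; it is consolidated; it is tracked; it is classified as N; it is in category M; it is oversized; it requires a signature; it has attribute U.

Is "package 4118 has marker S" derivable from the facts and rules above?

By R11 (it requires a signature, it is express): it goes by air.
By R19 (it is hazmat): it carries flag E.
By R2 (it goes by air, it is classified as N, it has attribute U): it incurs a surcharge.
By R13 (it carries flag E): it has attribute Z.
By R15 (it has attribute Z): it has attribute W.
By R10 (it has attribute W): it is delivered.
By R8 (it is delivered, it incurs a surcharge): it is returned to sender.
By R18 (it is returned to sender, it is oversized): it is in category Q.
By R5 (it is in category Q): it is routed via hub B.
By R14 (it is routed via hub B, it is oversized, it is in category M): it has marker S.

Yes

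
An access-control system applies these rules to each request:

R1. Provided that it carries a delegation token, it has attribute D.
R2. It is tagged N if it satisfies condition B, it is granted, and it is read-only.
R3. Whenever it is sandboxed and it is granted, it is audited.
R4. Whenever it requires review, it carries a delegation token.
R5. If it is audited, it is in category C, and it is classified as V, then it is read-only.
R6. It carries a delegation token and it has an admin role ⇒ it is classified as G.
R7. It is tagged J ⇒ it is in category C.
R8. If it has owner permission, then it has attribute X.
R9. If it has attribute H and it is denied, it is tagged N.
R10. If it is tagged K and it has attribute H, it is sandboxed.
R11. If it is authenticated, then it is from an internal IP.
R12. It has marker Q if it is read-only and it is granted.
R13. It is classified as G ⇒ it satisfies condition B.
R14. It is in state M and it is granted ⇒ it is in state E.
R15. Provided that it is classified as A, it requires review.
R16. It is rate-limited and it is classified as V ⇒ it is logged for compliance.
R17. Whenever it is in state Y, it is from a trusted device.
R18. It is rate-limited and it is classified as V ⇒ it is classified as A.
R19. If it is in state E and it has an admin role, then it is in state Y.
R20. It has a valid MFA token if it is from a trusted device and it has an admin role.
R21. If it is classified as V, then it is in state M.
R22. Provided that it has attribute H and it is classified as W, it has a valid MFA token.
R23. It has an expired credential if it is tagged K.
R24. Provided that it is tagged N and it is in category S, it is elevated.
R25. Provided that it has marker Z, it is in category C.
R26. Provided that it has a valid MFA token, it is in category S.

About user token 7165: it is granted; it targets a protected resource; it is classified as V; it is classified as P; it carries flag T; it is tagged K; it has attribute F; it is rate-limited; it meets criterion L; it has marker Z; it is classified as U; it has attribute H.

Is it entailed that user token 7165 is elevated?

Forward chaining from the given facts derives: is sandboxed, is logged for compliance, is classified as A, is in state M, has an expired credential, is in category C, is audited, is read-only, has marker Q, is in state E, requires review, carries a delegation token, has attribute D.
The only rule concluding "it is elevated" is R24, which needs "it is tagged N"; that is never established.

No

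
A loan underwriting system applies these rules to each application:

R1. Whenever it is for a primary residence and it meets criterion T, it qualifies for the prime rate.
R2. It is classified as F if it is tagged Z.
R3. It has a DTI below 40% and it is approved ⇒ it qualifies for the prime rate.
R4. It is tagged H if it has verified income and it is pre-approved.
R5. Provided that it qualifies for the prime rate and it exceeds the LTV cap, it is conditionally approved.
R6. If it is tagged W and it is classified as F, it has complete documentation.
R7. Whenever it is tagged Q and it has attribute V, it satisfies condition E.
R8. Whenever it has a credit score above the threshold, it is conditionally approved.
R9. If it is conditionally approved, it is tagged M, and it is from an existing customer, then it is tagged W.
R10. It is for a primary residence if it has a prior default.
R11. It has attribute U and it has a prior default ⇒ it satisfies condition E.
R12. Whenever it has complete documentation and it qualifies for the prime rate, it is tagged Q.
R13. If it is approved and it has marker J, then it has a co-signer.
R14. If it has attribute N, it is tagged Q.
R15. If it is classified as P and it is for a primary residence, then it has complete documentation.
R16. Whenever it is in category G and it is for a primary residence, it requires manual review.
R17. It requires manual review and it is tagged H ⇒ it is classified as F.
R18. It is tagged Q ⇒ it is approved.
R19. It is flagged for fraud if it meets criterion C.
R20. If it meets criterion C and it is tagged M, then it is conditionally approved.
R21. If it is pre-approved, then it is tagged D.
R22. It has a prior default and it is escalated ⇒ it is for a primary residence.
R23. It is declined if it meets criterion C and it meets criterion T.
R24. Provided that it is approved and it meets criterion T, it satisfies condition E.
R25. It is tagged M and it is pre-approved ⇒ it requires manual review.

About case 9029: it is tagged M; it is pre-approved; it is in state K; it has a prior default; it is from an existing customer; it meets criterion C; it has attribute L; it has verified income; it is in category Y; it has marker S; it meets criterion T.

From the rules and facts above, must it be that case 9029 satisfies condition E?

Yes

By R4 (it has verified income, it is pre-approved): it is tagged H.
By R10 (it has a prior default): it is for a primary residence.
By R20 (it meets criterion C, it is tagged M): it is conditionally approved.
By R25 (it is tagged M, it is pre-approved): it requires manual review.
By R1 (it is for a primary residence, it meets criterion T): it qualifies for the prime rate.
By R9 (it is conditionally approved, it is tagged M, it is from an existing customer): it is tagged W.
By R17 (it requires manual review, it is tagged H): it is classified as F.
By R6 (it is tagged W, it is classified as F): it has complete documentation.
By R12 (it has complete documentation, it qualifies for the prime rate): it is tagged Q.
By R18 (it is tagged Q): it is approved.
By R24 (it is approved, it meets criterion T): it satisfies condition E.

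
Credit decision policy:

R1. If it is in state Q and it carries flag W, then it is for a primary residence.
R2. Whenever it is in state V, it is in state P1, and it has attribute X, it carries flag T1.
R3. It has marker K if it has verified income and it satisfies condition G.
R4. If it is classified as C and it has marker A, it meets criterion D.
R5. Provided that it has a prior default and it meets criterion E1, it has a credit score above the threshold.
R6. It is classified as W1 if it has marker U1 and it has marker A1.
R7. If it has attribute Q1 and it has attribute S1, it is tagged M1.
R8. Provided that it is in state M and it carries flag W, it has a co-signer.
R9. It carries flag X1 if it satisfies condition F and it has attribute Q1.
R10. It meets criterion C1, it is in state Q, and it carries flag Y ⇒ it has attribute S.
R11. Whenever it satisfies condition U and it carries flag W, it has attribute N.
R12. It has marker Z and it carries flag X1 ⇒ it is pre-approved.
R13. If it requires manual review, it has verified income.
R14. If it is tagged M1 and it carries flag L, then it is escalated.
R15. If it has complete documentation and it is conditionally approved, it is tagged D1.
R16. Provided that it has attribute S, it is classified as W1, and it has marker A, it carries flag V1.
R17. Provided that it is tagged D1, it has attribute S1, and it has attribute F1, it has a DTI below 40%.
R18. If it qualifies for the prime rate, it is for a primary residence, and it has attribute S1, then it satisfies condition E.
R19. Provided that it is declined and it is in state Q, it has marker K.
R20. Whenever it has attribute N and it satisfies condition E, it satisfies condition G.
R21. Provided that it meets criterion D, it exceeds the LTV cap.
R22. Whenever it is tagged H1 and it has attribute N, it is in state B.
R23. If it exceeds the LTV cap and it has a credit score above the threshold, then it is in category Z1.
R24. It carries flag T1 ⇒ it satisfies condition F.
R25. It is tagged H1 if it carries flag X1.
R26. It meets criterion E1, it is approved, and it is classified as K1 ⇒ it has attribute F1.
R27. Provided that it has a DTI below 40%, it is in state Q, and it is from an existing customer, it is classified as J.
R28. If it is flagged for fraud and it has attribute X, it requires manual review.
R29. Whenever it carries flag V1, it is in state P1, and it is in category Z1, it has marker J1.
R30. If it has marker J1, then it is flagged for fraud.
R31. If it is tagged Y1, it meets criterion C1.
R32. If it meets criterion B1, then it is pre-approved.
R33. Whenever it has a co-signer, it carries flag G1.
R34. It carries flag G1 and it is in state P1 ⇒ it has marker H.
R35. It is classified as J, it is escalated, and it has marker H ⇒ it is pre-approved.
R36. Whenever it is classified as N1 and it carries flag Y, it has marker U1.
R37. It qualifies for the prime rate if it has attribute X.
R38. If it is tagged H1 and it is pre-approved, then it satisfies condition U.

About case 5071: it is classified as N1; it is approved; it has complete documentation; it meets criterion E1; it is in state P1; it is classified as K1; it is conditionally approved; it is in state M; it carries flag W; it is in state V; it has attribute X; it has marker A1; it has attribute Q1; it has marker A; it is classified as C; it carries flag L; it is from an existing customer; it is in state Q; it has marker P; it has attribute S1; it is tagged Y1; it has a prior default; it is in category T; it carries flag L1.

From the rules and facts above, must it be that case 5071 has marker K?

Forward chaining from the given facts derives: is for a primary residence, carries flag T1, meets criterion D, has a credit score above the threshold, is tagged M1, has a co-signer, is escalated, is tagged D1, exceeds the LTV cap, is in category Z1, satisfies condition F, has attribute F1, meets criterion C1, carries flag G1, has marker H, qualifies for the prime rate, carries flag X1, has a DTI below 40%, satisfies condition E, is tagged H1, is classified as J, is pre-approved, satisfies condition U, has attribute N, satisfies condition G, is in state B.
Rules concluding "it has marker K": R3 needs "it has verified income"; R19 needs "it is declined" — none of these are established.

No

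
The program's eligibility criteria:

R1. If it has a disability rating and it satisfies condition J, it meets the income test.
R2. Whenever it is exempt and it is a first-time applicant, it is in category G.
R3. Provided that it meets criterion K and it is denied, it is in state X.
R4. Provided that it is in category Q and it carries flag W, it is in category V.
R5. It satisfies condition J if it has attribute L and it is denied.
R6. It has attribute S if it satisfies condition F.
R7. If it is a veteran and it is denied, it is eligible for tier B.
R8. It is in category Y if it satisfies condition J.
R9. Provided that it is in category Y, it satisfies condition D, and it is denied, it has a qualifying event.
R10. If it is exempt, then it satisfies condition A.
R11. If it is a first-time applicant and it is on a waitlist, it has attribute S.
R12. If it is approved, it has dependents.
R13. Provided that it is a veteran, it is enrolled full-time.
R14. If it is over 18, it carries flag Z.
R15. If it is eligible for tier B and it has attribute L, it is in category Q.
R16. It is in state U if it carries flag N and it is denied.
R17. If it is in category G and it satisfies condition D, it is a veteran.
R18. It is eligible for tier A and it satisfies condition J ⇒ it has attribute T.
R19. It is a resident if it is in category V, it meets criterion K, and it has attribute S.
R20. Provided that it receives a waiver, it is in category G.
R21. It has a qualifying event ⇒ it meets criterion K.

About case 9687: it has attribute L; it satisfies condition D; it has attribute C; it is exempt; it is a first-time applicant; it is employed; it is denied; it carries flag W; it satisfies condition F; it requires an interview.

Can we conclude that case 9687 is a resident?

Yes

By R2 (it is exempt, it is a first-time applicant): it is in category G.
By R5 (it has attribute L, it is denied): it satisfies condition J.
By R6 (it satisfies condition F): it has attribute S.
By R8 (it satisfies condition J): it is in category Y.
By R9 (it is in category Y, it satisfies condition D, it is denied): it has a qualifying event.
By R17 (it is in category G, it satisfies condition D): it is a veteran.
By R21 (it has a qualifying event): it meets criterion K.
By R7 (it is a veteran, it is denied): it is eligible for tier B.
By R15 (it is eligible for tier B, it has attribute L): it is in category Q.
By R4 (it is in category Q, it carries flag W): it is in category V.
By R19 (it is in category V, it meets criterion K, it has attribute S): it is a resident.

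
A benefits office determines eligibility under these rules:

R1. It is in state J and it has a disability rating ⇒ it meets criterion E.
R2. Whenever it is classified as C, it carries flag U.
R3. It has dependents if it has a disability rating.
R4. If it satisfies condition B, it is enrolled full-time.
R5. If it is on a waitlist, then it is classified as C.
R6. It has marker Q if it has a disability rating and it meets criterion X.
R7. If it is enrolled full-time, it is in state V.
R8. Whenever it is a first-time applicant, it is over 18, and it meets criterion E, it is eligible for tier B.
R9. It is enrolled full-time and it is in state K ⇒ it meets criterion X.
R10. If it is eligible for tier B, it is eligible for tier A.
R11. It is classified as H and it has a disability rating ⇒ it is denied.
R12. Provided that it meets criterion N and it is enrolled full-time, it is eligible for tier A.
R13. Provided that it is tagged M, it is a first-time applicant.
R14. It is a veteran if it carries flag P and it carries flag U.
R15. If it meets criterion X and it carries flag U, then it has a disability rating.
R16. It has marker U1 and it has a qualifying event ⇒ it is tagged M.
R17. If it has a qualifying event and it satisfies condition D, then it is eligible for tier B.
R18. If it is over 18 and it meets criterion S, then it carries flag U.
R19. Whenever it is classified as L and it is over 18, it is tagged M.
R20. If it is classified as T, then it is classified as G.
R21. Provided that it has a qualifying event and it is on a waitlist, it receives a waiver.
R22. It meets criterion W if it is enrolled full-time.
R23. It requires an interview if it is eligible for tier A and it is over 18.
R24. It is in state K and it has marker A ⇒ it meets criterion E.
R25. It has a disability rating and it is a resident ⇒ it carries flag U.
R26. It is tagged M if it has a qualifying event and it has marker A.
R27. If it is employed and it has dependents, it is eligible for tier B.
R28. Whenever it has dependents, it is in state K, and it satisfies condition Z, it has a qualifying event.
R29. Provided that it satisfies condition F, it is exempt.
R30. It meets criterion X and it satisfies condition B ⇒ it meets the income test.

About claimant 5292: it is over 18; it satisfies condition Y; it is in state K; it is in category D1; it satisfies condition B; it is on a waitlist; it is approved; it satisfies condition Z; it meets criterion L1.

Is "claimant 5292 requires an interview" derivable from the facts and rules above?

No

Forward chaining from the given facts derives: is enrolled full-time, is classified as C, is in state V, meets criterion X, meets criterion W, meets the income test, carries flag U, has a disability rating, has dependents, has marker Q, has a qualifying event, receives a waiver.
The only rule concluding "it requires an interview" is R23, which needs "it is eligible for tier A"; that is never established.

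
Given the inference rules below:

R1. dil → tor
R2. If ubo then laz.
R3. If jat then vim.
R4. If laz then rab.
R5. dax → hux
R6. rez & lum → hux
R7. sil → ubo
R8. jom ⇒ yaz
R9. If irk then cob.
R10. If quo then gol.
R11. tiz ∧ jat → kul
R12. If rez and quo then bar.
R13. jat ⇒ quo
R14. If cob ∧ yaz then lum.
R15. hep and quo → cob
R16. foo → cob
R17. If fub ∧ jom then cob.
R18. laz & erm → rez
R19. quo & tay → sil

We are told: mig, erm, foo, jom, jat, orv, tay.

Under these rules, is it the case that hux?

Yes

yaz  (by R8: jom)
quo  (by R13: jat)
cob  (by R16: foo)
sil  (by R19: quo, tay)
ubo  (by R7: sil)
lum  (by R14: cob, yaz)
laz  (by R2: ubo)
rez  (by R18: laz, erm)
hux  (by R6: rez, lum)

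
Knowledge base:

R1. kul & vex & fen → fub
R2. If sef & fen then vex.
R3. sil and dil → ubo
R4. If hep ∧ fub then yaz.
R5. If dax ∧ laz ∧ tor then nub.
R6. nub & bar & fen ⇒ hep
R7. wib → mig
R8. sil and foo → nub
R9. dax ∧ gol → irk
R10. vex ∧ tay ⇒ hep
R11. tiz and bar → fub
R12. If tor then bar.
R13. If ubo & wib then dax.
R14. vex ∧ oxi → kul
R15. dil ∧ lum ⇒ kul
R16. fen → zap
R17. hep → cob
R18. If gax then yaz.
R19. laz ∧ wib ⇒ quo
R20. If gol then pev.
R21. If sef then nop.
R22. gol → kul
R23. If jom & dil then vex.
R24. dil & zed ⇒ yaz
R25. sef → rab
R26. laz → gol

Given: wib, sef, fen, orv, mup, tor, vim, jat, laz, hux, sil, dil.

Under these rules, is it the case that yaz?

Yes

vex  (by R2: sef, fen)
ubo  (by R3: sil, dil)
bar  (by R12: tor)
dax  (by R13: ubo, wib)
gol  (by R26: laz)
nub  (by R5: dax, laz, tor)
hep  (by R6: nub, bar, fen)
kul  (by R22: gol)
fub  (by R1: kul, vex, fen)
yaz  (by R4: hep, fub)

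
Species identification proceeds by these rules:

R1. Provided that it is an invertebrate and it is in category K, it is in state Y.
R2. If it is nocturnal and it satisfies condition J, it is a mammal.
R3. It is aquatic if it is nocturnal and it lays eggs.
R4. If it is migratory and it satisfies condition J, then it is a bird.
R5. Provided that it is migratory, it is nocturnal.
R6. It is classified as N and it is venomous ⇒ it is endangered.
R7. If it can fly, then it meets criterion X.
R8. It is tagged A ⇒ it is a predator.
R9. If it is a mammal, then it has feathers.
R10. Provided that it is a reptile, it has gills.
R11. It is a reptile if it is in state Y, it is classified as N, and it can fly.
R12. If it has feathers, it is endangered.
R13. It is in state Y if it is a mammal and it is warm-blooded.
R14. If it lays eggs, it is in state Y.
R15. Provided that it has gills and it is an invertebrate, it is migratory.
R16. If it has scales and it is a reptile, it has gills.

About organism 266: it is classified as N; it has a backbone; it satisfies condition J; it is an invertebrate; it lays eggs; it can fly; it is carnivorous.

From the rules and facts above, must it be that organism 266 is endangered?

By R14 (it lays eggs): it is in state Y.
By R11 (it is in state Y, it is classified as N, it can fly): it is a reptile.
By R10 (it is a reptile): it has gills.
By R15 (it has gills, it is an invertebrate): it is migratory.
By R5 (it is migratory): it is nocturnal.
By R2 (it is nocturnal, it satisfies condition J): it is a mammal.
By R9 (it is a mammal): it has feathers.
By R12 (it has feathers): it is endangered.

Yes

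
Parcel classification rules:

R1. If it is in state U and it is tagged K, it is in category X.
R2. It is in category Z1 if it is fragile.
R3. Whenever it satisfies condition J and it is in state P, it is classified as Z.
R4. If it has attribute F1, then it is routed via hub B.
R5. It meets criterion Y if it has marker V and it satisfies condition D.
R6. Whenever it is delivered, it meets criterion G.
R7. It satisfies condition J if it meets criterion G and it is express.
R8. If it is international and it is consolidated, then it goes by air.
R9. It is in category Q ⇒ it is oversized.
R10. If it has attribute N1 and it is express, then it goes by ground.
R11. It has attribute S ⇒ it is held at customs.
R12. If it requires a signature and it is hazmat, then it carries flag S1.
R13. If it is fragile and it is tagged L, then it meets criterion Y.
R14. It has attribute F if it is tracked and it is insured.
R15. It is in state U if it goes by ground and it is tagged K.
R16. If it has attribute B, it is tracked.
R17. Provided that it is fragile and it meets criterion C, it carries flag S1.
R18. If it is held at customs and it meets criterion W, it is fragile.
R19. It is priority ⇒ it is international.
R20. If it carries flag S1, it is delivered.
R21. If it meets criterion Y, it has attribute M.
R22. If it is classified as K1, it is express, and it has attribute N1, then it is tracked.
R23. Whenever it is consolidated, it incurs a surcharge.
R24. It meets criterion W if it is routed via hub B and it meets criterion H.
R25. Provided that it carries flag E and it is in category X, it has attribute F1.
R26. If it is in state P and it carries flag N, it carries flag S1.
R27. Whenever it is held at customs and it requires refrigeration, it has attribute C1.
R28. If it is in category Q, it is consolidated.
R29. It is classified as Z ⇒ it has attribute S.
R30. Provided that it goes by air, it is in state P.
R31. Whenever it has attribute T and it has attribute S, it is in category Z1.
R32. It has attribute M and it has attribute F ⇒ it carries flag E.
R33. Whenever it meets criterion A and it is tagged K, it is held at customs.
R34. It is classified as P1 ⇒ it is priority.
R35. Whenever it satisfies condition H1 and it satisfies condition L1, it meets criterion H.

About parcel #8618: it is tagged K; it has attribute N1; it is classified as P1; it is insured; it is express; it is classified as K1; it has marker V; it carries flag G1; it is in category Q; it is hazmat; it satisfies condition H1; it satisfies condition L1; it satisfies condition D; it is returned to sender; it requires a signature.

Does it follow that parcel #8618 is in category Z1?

By R5 (it has marker V, it satisfies condition D): it meets criterion Y.
By R10 (it has attribute N1, it is express): it goes by ground.
By R12 (it requires a signature, it is hazmat): it carries flag S1.
By R15 (it goes by ground, it is tagged K): it is in state U.
By R20 (it carries flag S1): it is delivered.
By R21 (it meets criterion Y): it has attribute M.
By R22 (it is classified as K1, it is express, it has attribute N1): it is tracked.
By R28 (it is in category Q): it is consolidated.
By R34 (it is classified as P1): it is priority.
By R35 (it satisfies condition H1, it satisfies condition L1): it meets criterion H.
By R1 (it is in state U, it is tagged K): it is in category X.
By R6 (it is delivered): it meets criterion G.
By R7 (it meets criterion G, it is express): it satisfies condition J.
By R14 (it is tracked, it is insured): it has attribute F.
By R19 (it is priority): it is international.
By R32 (it has attribute M, it has attribute F): it carries flag E.
By R8 (it is international, it is consolidated): it goes by air.
By R25 (it carries flag E, it is in category X): it has attribute F1.
By R30 (it goes by air): it is in state P.
By R3 (it satisfies condition J, it is in state P): it is classified as Z.
By R4 (it has attribute F1): it is routed via hub B.
By R24 (it is routed via hub B, it meets criterion H): it meets criterion W.
By R29 (it is classified as Z): it has attribute S.
By R11 (it has attribute S): it is held at customs.
By R18 (it is held at customs, it meets criterion W): it is fragile.
By R2 (it is fragile): it is in category Z1.

Yes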